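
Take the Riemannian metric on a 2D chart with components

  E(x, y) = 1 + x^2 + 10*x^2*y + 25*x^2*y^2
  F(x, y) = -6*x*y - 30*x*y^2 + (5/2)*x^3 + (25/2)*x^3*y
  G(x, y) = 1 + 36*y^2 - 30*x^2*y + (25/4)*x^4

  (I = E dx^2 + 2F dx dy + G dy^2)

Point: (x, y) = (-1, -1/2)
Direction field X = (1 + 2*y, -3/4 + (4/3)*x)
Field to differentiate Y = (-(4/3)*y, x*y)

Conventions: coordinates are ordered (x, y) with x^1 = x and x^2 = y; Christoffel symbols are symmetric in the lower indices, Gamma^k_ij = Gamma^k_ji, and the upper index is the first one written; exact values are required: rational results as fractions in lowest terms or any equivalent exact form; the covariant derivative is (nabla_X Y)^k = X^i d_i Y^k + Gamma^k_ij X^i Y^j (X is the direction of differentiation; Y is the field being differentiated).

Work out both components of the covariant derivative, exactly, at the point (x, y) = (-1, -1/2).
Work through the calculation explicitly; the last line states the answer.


E = 13/4, F = 33/4, G = 125/4 at the point
E_x = -9/2, E_y = -15, F_x = -63/4, F_y = -73/2, G_x = -55, G_y = -66
EG - F^2 = 67/2;  g^inv = (2/67) * [[125/4, -33/4], [-33/4, 13/4]]
first-kind symbols [ij,l] = (1/2)(d_i g_jl + d_j g_il - d_l g_ij): [xx,x] = E_x/2 = -9/4, [xx,y] = F_x - E_y/2 = -33/4, [xy,x] = E_y/2 = -15/2, [xy,y] = G_x/2 = -55/2, [yy,x] = F_y - G_x/2 = -9, [yy,y] = G_y/2 = -33
Gamma^x_ij = (G*[ij,x] - F*[ij,y])/(EG - F^2), Gamma^y_ij = (E*[ij,y] - F*[ij,x])/(EG - F^2)
Gamma_xxx = -9/134, Gamma_xxy = -15/67, Gamma_xyy = -18/67, Gamma_yxx = -33/134, Gamma_yxy = -55/67, Gamma_yyy = -66/67
X = (0, -25/12), Y = (2/3, 1/2) at the point

Answer: (nabla_X Y)^x = 8125/2412, (nabla_X Y)^y = 5125/1206


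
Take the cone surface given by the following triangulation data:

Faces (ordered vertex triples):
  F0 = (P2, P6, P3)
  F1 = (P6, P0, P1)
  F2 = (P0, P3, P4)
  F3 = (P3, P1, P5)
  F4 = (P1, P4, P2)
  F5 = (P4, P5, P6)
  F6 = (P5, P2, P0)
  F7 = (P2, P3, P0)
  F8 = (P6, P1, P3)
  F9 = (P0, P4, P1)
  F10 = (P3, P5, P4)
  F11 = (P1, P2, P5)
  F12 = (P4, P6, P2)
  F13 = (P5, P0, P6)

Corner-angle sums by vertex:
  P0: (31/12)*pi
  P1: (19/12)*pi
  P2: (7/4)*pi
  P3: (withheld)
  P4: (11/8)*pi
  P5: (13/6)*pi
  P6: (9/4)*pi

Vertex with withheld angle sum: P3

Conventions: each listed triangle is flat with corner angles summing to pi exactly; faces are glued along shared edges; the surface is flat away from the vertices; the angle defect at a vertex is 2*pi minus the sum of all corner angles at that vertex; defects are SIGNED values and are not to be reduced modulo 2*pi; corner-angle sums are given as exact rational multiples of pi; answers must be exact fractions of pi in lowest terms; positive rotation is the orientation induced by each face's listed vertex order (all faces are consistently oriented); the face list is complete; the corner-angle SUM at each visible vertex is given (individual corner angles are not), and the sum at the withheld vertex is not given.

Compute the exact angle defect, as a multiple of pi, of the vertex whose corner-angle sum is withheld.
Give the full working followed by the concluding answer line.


V = 7, E = 21, F = 14; chi = V - E + F = 0
Gauss-Bonnet: total defect = 2*pi*chi = 0; visible defects sum to (7/24)*pi

Answer: defect(P3) = (-7/24)*pi


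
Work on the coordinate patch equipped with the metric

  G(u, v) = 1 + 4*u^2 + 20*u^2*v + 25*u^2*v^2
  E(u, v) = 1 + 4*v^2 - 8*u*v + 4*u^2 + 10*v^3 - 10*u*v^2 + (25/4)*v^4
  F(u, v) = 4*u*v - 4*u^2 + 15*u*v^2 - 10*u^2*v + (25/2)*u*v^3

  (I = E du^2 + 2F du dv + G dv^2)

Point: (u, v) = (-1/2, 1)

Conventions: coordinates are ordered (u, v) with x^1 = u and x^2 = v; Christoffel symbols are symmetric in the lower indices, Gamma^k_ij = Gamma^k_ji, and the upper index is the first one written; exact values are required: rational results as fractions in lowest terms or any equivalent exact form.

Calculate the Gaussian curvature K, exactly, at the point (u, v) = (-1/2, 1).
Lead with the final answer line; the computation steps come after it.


Answer: K = -176/7569

E = 125/4, F = -77/4, G = 53/4, EG - F^2 = 87/2 at the point
E_u = -22, E_v = 77, F_u = 91/2, F_v = -153/4, G_u = -49, G_v = 35/2
E_vv = 153, F_uv = 163/2, G_uu = 98
By Brioschi, K is (det M1 - det M2) divided by (EG - F^2) squared.
M1 = [[-E_vv/2 + F_uv - G_uu/2, E_u/2, F_u - E_v/2], [F_v - G_u/2, E, F], [G_v/2, F, G]] = [[-44, -11, 7], [-55/4, 125/4, -77/4], [35/4, -77/4, 53/4]]; det M1 = -4253/2
M2 = [[0, E_v/2, G_u/2], [E_v/2, E, F], [G_u/2, F, G]] = [[0, 77/2, -49/2], [77/2, 125/4, -77/4], [-49/2, -77/4, 53/4]]; det M2 = -4165/2
det M1 - det M2 = -44; K = -44 / (87/2)^2 = -176/7569


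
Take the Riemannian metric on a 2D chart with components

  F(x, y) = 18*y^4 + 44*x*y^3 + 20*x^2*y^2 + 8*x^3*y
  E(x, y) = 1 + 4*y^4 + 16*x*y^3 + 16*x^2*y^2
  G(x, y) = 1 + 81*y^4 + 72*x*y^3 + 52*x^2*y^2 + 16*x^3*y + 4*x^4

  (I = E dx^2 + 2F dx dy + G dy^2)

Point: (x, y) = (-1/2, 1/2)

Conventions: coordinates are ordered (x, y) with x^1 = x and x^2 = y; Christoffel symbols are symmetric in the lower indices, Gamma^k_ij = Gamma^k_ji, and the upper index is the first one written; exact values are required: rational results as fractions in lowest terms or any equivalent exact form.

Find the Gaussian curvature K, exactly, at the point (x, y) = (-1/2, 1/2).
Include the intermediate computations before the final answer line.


E = 5/4, F = -7/8, G = 65/16, EG - F^2 = 69/16 at the point
E_x = -2, E_y = 0, F_x = 7/2, F_y = -7/2, G_x = 0, G_y = 49/2
E_yy = -4, F_xy = 19, G_xx = 14
Evaluate Brioschi's two determinant matrices M1, M2 and divide by (EG - F^2)^2.
M1 = [[-E_yy/2 + F_xy - G_xx/2, E_x/2, F_x - E_y/2], [F_y - G_x/2, E, F], [G_y/2, F, G]] = [[14, -1, 7/2], [-7/2, 5/4, -7/8], [49/4, -7/8, 65/16]]; det M1 = 14
M2 = [[0, E_y/2, G_x/2], [E_y/2, E, F], [G_x/2, F, G]] = [[0, 0, 0], [0, 5/4, -7/8], [0, -7/8, 65/16]]; det M2 = 0
det M1 - det M2 = 14; K = 14 / (69/16)^2 = 3584/4761

Answer: K = 3584/4761


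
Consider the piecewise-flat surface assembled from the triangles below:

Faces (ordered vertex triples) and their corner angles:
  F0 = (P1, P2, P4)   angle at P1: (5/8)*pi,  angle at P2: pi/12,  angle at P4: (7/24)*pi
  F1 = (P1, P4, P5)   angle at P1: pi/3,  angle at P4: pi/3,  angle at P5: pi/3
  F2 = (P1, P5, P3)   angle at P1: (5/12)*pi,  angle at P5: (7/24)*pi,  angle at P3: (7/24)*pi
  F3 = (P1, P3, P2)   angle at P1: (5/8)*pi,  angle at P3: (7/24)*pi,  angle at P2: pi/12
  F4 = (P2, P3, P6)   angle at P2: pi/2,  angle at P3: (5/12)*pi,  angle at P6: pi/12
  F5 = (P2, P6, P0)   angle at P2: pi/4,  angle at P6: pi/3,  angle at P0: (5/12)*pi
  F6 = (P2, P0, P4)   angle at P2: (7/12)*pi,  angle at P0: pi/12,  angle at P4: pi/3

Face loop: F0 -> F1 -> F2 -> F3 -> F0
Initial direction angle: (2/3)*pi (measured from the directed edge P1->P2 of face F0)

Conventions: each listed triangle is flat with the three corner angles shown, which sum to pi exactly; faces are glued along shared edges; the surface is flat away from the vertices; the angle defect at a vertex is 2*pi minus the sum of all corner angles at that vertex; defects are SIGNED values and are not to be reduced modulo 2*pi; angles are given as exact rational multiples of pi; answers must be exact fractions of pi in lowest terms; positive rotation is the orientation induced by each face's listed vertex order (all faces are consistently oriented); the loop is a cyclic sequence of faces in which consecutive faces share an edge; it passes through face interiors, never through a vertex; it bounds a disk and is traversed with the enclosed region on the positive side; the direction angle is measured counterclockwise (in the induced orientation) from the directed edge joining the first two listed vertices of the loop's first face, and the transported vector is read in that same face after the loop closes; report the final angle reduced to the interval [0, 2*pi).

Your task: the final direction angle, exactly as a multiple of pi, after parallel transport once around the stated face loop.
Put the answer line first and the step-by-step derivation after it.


Answer: final direction angle = (2/3)*pi

enclosed vertex P1: corner angles sum to 2*pi, defect = 2*pi - 2*pi = 0
holonomy = initial angle + sum of enclosed defects (mod 2*pi), positive in the induced orientation
final angle = (2/3)*pi + 0 = (2/3)*pi (mod 2*pi)


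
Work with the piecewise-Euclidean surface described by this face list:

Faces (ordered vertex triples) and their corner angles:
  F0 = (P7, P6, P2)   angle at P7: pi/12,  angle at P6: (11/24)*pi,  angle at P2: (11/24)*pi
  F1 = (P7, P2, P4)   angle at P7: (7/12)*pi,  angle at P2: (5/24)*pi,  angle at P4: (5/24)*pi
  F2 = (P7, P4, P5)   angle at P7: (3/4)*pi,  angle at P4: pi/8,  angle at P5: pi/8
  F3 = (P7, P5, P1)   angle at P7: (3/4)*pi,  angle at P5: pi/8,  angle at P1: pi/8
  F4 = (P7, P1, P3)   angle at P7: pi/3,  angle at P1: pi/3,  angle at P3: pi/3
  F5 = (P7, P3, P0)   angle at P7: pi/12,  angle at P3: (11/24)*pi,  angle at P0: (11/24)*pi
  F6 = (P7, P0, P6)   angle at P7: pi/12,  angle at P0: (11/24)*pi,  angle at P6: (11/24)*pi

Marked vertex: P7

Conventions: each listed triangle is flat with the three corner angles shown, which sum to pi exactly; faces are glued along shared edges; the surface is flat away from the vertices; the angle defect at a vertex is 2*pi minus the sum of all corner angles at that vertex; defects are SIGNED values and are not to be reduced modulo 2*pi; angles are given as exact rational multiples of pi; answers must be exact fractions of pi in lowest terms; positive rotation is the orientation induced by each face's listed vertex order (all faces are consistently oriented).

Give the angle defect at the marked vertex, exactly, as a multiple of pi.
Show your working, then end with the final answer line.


Sum of corner angles at P7: (8/3)*pi
defect = 2*pi - (8/3)*pi

Answer: defect(P7) = (-2/3)*pi


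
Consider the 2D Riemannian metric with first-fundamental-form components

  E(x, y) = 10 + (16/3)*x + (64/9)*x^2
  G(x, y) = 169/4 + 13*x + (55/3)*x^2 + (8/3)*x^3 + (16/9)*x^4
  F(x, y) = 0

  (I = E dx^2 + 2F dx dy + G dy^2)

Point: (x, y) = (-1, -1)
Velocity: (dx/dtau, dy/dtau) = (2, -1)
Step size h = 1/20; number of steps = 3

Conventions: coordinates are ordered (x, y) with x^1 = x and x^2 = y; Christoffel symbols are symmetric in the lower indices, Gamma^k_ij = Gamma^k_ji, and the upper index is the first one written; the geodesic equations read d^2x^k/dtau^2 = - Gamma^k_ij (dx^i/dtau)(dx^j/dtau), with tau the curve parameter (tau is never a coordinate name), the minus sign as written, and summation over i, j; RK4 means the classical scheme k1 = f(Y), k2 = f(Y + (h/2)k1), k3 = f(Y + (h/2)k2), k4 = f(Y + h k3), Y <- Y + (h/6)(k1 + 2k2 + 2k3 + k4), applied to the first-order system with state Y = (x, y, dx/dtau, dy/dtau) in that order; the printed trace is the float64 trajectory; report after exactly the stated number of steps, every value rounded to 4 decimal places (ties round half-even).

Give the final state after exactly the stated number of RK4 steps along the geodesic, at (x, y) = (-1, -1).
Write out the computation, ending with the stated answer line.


f(Y) = (dx/dtau, dy/dtau, -Gamma^x_ij Y'^i Y'^j, -Gamma^y_ij Y'^i Y'^j) with the Gammas evaluated at the stage position; h = 0.050000; intermediate values shown to 6 dp
step 0: x = -1.0000, y = -1.0000, dx/dtau = 2.0000, dy/dtau = -1.0000
step 1:
  k1: at (x, y) = (-1.000000, -1.000000), (dx/dtau, dy/dtau) = (2.000000, -1.000000); Gamma_xxx = -0.377358, Gamma_xxy = 0.000000, Gamma_xyy = 0.966981, Gamma_yxx = 0.000000, Gamma_yxy = -0.243902, Gamma_yyy = 0.000000; k1 = (2.000000, -1.000000, 0.542453, -0.975610)
  k2: at (x, y) = (-0.950000, -1.025000), (dx/dtau, dy/dtau) = (2.013561, -1.024390); Gamma_xxx = -0.360219, Gamma_xxy = 0.000000, Gamma_xyy = 0.912255, Gamma_yxx = 0.000000, Gamma_yxy = -0.227048, Gamma_yyy = 0.000000; k2 = (2.013561, -1.024390, 0.503185, -0.936653)
  k3: at (x, y) = (-0.949661, -1.025610), (dx/dtau, dy/dtau) = (2.012580, -1.023416); Gamma_xxx = -0.360095, Gamma_xxy = 0.000000, Gamma_xyy = 0.911870, Gamma_yxx = 0.000000, Gamma_yxy = -0.226932, Gamma_yyy = 0.000000; k3 = (2.012580, -1.023416, 0.503480, -0.934827)
  k4: at (x, y) = (-0.899371, -1.051171), (dx/dtau, dy/dtau) = (2.025174, -1.046741); Gamma_xxx = -0.340370, Gamma_xxy = 0.000000, Gamma_xyy = 0.852515, Gamma_yxx = 0.000000, Gamma_yxy = -0.209357, Gamma_yyy = 0.000000; k4 = (2.025174, -1.046741, 0.461898, -0.887605)
  Y <- Y + (h/6)(k1 + 2k2 + 2k3 + k4): x = -0.8994, y = -1.0512, dx/dtau = 2.0251, dy/dtau = -1.0467
step 2:
  k1: at (x, y) = (-0.899355, -1.051186), (dx/dtau, dy/dtau) = (2.025147, -1.046718); Gamma_xxx = -0.340363, Gamma_xxy = 0.000000, Gamma_xyy = 0.852495, Gamma_yxx = 0.000000, Gamma_yxy = -0.209351, Gamma_yyy = 0.000000; k1 = (2.025147, -1.046718, 0.461896, -0.887549)
  k2: at (x, y) = (-0.848726, -1.077354), (dx/dtau, dy/dtau) = (2.036695, -1.068907); Gamma_xxx = -0.317928, Gamma_xxy = 0.000000, Gamma_xyy = 0.788269, Gamma_yxx = 0.000000, Gamma_yxy = -0.191065, Gamma_yyy = 0.000000; k2 = (2.036695, -1.068907, 0.418159, -0.831911)
  k3: at (x, y) = (-0.848437, -1.077909), (dx/dtau, dy/dtau) = (2.035601, -1.067516); Gamma_xxx = -0.317793, Gamma_xxy = 0.000000, Gamma_xyy = 0.787890, Gamma_yxx = 0.000000, Gamma_yxy = -0.190959, Gamma_yyy = 0.000000; k3 = (2.035601, -1.067516, 0.418957, -0.829923)
  k4: at (x, y) = (-0.797574, -1.104562), (dx/dtau, dy/dtau) = (2.046095, -1.088214); Gamma_xxx = -0.292602, Gamma_xxy = 0.000000, Gamma_xyy = 0.718769, Gamma_yxx = 0.000000, Gamma_yxy = -0.172025, Gamma_yyy = 0.000000; k4 = (2.046095, -1.088214, 0.373807, -0.766058)
  Y <- Y + (h/6)(k1 + 2k2 + 2k3 + k4): x = -0.7976, y = -1.1046, dx/dtau = 2.0461, dy/dtau = -1.0882
step 3:
  k1: at (x, y) = (-0.797556, -1.104584), (dx/dtau, dy/dtau) = (2.046063, -1.088195); Gamma_xxx = -0.292593, Gamma_xxy = 0.000000, Gamma_xyy = 0.718743, Gamma_yxx = 0.000000, Gamma_yxy = -0.172018, Gamma_yyy = 0.000000; k1 = (2.046063, -1.088195, 0.373789, -0.766002)
  k2: at (x, y) = (-0.746404, -1.131789), (dx/dtau, dy/dtau) = (2.055408, -1.107345); Gamma_xxx = -0.264615, Gamma_xxy = 0.000000, Gamma_xyy = 0.644643, Gamma_yxx = 0.000000, Gamma_yxy = -0.152455, Gamma_yyy = 0.000000; k2 = (2.055408, -1.107345, 0.327448, -0.693989)
  k3: at (x, y) = (-0.746171, -1.132268), (dx/dtau, dy/dtau) = (2.054250, -1.105545); Gamma_xxx = -0.264481, Gamma_xxy = 0.000000, Gamma_xyy = 0.644295, Gamma_yxx = 0.000000, Gamma_yxy = -0.152364, Gamma_yyy = 0.000000; k3 = (2.054250, -1.105545, 0.328618, -0.692059)
  k4: at (x, y) = (-0.694843, -1.159862), (dx/dtau, dy/dtau) = (2.062494, -1.122798); Gamma_xxx = -0.233817, Gamma_xxy = 0.000000, Gamma_xyy = 0.565447, Gamma_yxx = 0.000000, Gamma_yxy = -0.132258, Gamma_yyy = 0.000000; k4 = (2.062494, -1.122798, 0.281782, -0.612555)
  Y <- Y + (h/6)(k1 + 2k2 + 2k3 + k4): x = -0.6948, y = -1.1599, dx/dtau = 2.0625, dy/dtau = -1.1228

Answer: x = -0.6948, y = -1.1599, dx/dtau = 2.0625, dy/dtau = -1.1228


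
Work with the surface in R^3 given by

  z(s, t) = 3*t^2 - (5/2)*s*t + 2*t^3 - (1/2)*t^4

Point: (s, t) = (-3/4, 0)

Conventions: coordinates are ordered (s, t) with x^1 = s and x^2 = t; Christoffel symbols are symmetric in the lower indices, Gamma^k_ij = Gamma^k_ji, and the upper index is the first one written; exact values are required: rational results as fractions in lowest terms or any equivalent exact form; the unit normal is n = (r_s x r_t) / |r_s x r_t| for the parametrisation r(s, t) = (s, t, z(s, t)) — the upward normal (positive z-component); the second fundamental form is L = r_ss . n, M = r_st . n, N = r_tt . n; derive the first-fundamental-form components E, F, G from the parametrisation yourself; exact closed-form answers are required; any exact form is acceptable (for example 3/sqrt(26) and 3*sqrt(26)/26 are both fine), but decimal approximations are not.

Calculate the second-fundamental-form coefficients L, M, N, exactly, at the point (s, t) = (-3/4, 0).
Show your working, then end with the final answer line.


z_s = 0, z_t = 15/8, z_ss = 0, z_st = -5/2, z_tt = 6
E = 1, F = 0, G = 289/64; answer radicand W^2 = 289/64
unnormalised second-form numerators: l = 0, m = -5/2, n = 6; L = l/sqrt(289/64), and similarly M = m/sqrt(W^2), N = n/sqrt(W^2)

Answer: L = 0, M = -20/17, N = 48/17


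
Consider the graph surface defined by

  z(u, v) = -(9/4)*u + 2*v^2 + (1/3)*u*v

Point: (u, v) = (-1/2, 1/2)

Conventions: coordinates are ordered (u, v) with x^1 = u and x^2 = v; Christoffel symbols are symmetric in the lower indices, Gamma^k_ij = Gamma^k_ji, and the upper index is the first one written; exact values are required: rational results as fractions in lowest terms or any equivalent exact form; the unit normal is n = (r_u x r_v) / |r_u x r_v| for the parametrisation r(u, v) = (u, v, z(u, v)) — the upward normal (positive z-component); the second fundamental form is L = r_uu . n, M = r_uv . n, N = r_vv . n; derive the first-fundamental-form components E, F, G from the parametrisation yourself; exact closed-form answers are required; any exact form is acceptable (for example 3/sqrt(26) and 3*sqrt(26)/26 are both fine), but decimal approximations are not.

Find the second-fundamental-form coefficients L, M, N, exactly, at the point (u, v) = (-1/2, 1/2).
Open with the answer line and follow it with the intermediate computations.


Answer: L = 0, M = 4*sqrt(1253)/1253, N = 48*sqrt(1253)/1253

z_u = -25/12, z_v = 11/6, z_uu = 0, z_uv = 1/3, z_vv = 4
E = 769/144, F = -275/72, G = 157/36; answer radicand W^2 = 1253/144
unnormalised second-form numerators: l = 0, m = 1/3, n = 4; L = l/sqrt(1253/144), and similarly M = m/sqrt(W^2), N = n/sqrt(W^2)


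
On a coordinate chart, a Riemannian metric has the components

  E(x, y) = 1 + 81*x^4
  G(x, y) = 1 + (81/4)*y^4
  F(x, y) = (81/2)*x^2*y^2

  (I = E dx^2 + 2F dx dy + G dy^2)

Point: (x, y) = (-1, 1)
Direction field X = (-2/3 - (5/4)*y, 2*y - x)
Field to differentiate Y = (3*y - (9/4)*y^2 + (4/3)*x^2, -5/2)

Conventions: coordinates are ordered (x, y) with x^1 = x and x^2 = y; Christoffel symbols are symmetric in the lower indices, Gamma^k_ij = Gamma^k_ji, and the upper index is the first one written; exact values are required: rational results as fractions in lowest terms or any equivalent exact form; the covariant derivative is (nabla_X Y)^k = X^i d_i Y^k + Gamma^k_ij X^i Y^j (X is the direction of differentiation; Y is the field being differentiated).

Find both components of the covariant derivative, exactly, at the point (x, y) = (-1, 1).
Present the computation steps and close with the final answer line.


E = 82, F = 81/2, G = 85/4 at the point
E_x = -324, E_y = 0, F_x = -81, F_y = 81, G_x = 0, G_y = 81
EG - F^2 = 409/4;  g^inv = (4/409) * [[85/4, -81/2], [-81/2, 82]]
first-kind symbols [ij,l] = (1/2)(d_i g_jl + d_j g_il - d_l g_ij): [xx,x] = E_x/2 = -162, [xx,y] = F_x - E_y/2 = -81, [xy,x] = E_y/2 = 0, [xy,y] = G_x/2 = 0, [yy,x] = F_y - G_x/2 = 81, [yy,y] = G_y/2 = 81/2
Gamma^x_ij = (G*[ij,x] - F*[ij,y])/(EG - F^2), Gamma^y_ij = (E*[ij,y] - F*[ij,x])/(EG - F^2)
Gamma_xxx = -648/409, Gamma_xxy = 0, Gamma_xyy = 324/409, Gamma_yxx = -324/409, Gamma_yxy = 0, Gamma_yyy = 162/409
X = (-23/12, 3), Y = (25/12, -5/2) at the point

Answer: (nabla_X Y)^x = 3667/3681, (nabla_X Y)^y = 315/1636


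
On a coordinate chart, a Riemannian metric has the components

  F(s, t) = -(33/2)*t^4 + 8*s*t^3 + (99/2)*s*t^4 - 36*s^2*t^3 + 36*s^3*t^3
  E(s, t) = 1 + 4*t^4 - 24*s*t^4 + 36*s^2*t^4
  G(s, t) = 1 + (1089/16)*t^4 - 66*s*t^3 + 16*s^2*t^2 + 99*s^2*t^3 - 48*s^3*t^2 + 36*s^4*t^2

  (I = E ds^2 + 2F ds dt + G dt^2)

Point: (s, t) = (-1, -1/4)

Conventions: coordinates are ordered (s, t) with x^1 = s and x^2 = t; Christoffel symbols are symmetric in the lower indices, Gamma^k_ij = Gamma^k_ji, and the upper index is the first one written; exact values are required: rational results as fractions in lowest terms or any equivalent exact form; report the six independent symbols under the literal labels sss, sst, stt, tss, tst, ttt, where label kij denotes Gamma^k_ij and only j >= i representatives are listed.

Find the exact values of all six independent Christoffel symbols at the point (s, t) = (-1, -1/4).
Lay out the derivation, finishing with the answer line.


E = 5/4, F = 127/128, G = 20225/4096 at the point
E_s = -3/8, E_t = -4, F_s = -1405/512, F_t = -87/8, G_s = -127/8, G_t = -5969/256
EG - F^2 = 21249/4096;  g^inv = (4096/21249) * [[20225/4096, -127/128], [-127/128, 5/4]]
first-kind symbols [ij,l] = (1/2)(d_i g_jl + d_j g_il - d_l g_ij): [ss,s] = E_s/2 = -3/16, [ss,t] = F_s - E_t/2 = -381/512, [st,s] = E_t/2 = -2, [st,t] = G_s/2 = -127/16, [tt,s] = F_t - G_s/2 = -47/16, [tt,t] = G_t/2 = -5969/512
Gamma^s_ij = (G*[ij,s] - F*[ij,t])/(EG - F^2), Gamma^t_ij = (E*[ij,t] - F*[ij,s])/(EG - F^2)

Answer: Gamma_sss = -256/7083, Gamma_sst = -8192/21249, Gamma_stt = -12032/21249, Gamma_tss = -1016/7083, Gamma_tst = -32512/21249, Gamma_ttt = -47752/21249


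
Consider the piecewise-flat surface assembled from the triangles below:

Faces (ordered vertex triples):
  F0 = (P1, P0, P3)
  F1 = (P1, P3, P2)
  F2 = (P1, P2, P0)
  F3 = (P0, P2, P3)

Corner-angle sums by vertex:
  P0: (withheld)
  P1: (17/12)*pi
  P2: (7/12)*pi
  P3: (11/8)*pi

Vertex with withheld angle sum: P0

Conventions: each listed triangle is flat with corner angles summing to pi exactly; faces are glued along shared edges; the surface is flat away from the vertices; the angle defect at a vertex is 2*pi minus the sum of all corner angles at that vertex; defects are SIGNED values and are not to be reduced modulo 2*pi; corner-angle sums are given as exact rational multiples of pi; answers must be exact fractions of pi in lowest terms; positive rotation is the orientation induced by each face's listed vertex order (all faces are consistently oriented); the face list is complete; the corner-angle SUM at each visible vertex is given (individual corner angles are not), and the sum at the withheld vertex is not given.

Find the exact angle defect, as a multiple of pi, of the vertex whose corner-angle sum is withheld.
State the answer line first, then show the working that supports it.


Answer: defect(P0) = (11/8)*pi

V = 4, E = 6, F = 4; chi = V - E + F = 2
Gauss-Bonnet: total defect = 2*pi*chi = 4*pi; visible defects sum to (21/8)*pi


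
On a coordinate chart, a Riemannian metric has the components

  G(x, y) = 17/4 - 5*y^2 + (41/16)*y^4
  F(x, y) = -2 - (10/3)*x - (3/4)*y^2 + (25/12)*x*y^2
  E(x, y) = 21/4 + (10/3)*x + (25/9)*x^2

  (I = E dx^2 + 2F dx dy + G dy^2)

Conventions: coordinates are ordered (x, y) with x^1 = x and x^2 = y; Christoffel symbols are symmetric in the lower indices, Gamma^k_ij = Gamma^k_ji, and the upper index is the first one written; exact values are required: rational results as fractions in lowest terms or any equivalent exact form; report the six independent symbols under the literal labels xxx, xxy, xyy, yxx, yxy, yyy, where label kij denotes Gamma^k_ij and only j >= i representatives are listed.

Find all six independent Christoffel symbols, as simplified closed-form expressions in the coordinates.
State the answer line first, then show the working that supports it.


Answer: Gamma_xxx = (1600*x*y^4 + 400*x + 3360*y^4 - 3840*y^2 + 240)/(1600*x^2*y^4 + 400*x^2 + 6720*x*y^4 - 7680*x*y^2 + 480*x + 7425*y^4 - 16848*y^2 + 10548), Gamma_xxy = 0, Gamma_xyy = (3840*x*y^3 + 600*x*y + 8064*y^3 - 9432*y)/(1600*x^2*y^4 + 400*x^2 + 6720*x*y^4 - 7680*x*y^2 + 480*x + 7425*y^4 - 16848*y^2 + 10548), Gamma_yxx = (3200*x*y^2 + 7020*y^2 - 8160)/(1600*x^2*y^4 + 400*x^2 + 6720*x*y^4 - 7680*x*y^2 + 480*x + 7425*y^4 - 16848*y^2 + 10548), Gamma_yxy = 0, Gamma_yyy = (3200*x^2*y^3 + 13440*x*y^3 - 7680*x*y + 14850*y^3 - 16848*y)/(1600*x^2*y^4 + 400*x^2 + 6720*x*y^4 - 7680*x*y^2 + 480*x + 7425*y^4 - 16848*y^2 + 10548)

E = 21/4 + (10/3)*x + (25/9)*x^2; F = -2 - (10/3)*x - (3/4)*y^2 + (25/12)*x*y^2; G = 17/4 - 5*y^2 + (41/16)*y^4
Gamma^k_ij = (1/2) g^{kl} (d_i g_jl + d_j g_il - d_l g_ij), with g^inv = (1/(EG-F^2)) [[G, -F], [-F, E]]
first partials: E_x = 10/3 + (50/9)*x, E_y = 0, F_x = -10/3 + (25/12)*y^2, F_y = -(3/2)*y + (25/6)*x*y, G_x = 0, G_y = -10*y + (41/4)*y^3
D = EG - F^2 = 293/16 + (5/6)*x - (117/4)*y^2 + (25/36)*x^2 - (40/3)*x*y^2 + (825/64)*y^4 + (35/3)*x*y^4 + (25/9)*x^2*y^4
expanded: Gamma^x_xx = (G E_x - 2F F_x + F E_y)/(2D), Gamma^x_xy = (G E_y - F G_x)/(2D), Gamma^x_yy = (2G F_y - G G_x - F G_y)/(2D), Gamma^y_xx = (2E F_x - E E_y - F E_x)/(2D), Gamma^y_xy = (E G_x - F E_y)/(2D), Gamma^y_yy = (E G_y - 2F F_y + F G_x)/(2D); substitute and cancel common factors


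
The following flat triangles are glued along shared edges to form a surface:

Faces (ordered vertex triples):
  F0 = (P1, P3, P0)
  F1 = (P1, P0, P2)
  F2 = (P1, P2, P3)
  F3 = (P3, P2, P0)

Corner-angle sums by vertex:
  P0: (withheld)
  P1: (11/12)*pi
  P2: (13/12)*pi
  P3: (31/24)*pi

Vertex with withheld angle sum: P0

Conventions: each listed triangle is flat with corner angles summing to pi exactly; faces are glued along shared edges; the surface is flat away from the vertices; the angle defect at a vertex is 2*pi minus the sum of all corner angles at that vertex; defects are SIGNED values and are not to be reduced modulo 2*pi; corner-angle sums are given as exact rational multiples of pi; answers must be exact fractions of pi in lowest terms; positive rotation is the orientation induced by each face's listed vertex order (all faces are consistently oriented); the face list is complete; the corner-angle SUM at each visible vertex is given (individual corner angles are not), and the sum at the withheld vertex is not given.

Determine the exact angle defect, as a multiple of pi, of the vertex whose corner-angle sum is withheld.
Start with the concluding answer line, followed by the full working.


Answer: defect(P0) = (31/24)*pi

V = 4, E = 6, F = 4; chi = V - E + F = 2
Gauss-Bonnet: total defect = 2*pi*chi = 4*pi; visible defects sum to (65/24)*pi


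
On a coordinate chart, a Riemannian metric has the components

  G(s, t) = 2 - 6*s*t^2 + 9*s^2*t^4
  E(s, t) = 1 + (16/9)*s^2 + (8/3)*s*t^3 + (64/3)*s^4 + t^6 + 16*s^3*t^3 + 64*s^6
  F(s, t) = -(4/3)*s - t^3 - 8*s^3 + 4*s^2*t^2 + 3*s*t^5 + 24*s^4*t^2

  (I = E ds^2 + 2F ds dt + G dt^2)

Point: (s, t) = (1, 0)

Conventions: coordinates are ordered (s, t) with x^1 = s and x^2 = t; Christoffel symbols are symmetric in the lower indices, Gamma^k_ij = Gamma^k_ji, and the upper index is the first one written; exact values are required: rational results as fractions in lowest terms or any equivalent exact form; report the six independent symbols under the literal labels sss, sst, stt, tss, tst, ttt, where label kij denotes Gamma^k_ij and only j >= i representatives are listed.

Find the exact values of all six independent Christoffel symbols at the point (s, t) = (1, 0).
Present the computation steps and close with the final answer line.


E = 793/9, F = -28/3, G = 2 at the point
E_s = 4256/9, E_t = 0, F_s = -76/3, F_t = 0, G_s = 0, G_t = 0
EG - F^2 = 802/9;  g^inv = (9/802) * [[2, 28/3], [28/3, 793/9]]
first-kind symbols [ij,l] = (1/2)(d_i g_jl + d_j g_il - d_l g_ij): [ss,s] = E_s/2 = 2128/9, [ss,t] = F_s - E_t/2 = -76/3, [st,s] = E_t/2 = 0, [st,t] = G_s/2 = 0, [tt,s] = F_t - G_s/2 = 0, [tt,t] = G_t/2 = 0
Gamma^s_ij = (G*[ij,s] - F*[ij,t])/(EG - F^2), Gamma^t_ij = (E*[ij,t] - F*[ij,s])/(EG - F^2)

Answer: Gamma_sss = 1064/401, Gamma_sst = 0, Gamma_stt = 0, Gamma_tss = -114/401, Gamma_tst = 0, Gamma_ttt = 0


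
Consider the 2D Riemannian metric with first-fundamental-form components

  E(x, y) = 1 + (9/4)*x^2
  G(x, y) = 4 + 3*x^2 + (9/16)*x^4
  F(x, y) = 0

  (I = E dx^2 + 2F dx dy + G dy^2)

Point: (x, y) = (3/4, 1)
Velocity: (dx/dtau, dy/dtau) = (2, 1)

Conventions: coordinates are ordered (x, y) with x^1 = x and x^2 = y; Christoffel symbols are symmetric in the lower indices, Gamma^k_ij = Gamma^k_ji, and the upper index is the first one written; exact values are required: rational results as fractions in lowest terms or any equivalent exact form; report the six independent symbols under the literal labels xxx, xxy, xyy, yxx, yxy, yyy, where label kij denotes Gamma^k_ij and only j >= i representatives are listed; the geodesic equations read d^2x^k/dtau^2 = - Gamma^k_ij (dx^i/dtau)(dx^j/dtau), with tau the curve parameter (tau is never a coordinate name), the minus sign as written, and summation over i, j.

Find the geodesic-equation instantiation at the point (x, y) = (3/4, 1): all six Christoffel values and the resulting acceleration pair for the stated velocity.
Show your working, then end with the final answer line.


E = 145/64, F = 0, G = 24025/4096 at the point
E_x = 27/8, E_y = 0, F_x = 0, F_y = 0, G_x = 1395/256, G_y = 0
EG - F^2 = 3483625/262144;  g^inv = (262144/3483625) * [[24025/4096, 0], [0, 145/64]]
first-kind symbols [ij,l] = (1/2)(d_i g_jl + d_j g_il - d_l g_ij): [xx,x] = E_x/2 = 27/16, [xx,y] = F_x - E_y/2 = 0, [xy,x] = E_y/2 = 0, [xy,y] = G_x/2 = 1395/512, [yy,x] = F_y - G_x/2 = -1395/512, [yy,y] = G_y/2 = 0
Gamma^x_ij = (G*[ij,x] - F*[ij,y])/(EG - F^2), Gamma^y_ij = (E*[ij,y] - F*[ij,x])/(EG - F^2)
Gamma_xxx = 108/145, Gamma_xxy = 0, Gamma_xyy = -279/232, Gamma_yxx = 0, Gamma_yxy = 72/155, Gamma_yyy = 0
d^2x/dtau^2 = -(Gamma_xxx*(2)^2 + 2*Gamma_xxy*(2)*(1) + Gamma_xyy*(1)^2) = -2061/1160
d^2y/dtau^2 = -(Gamma_yxx*(2)^2 + 2*Gamma_yxy*(2)*(1) + Gamma_yyy*(1)^2) = -288/155

Answer: Gamma_xxx = 108/145, Gamma_xxy = 0, Gamma_xyy = -279/232, Gamma_yxx = 0, Gamma_yxy = 72/155, Gamma_yyy = 0; accelerations (d^2x/dtau^2, d^2y/dtau^2) = (-2061/1160, -288/155)


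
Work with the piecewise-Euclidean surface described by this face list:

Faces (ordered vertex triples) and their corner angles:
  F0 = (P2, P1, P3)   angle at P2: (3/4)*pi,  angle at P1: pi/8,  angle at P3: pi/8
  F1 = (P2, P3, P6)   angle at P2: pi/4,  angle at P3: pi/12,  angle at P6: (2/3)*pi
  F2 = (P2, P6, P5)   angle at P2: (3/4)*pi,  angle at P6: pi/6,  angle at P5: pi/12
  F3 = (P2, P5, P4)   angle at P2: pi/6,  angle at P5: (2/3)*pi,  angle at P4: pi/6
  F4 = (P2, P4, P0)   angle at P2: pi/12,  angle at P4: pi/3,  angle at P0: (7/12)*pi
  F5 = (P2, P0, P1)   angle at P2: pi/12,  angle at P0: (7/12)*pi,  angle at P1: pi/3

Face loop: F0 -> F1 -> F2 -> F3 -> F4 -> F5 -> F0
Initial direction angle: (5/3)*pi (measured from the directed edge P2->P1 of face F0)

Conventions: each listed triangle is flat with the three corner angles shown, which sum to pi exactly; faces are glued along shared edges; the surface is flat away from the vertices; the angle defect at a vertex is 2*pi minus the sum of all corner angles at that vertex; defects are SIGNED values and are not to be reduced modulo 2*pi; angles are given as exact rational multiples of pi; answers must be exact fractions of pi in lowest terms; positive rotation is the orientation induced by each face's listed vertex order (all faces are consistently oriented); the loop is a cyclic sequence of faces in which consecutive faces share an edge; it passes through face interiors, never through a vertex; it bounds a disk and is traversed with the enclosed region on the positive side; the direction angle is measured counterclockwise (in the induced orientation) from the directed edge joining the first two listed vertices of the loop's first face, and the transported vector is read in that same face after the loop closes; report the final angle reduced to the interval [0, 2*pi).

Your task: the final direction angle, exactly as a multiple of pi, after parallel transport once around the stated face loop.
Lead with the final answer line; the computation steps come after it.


Answer: final direction angle = (19/12)*pi

enclosed vertex P2: corner angles sum to (25/12)*pi, defect = 2*pi - (25/12)*pi = -pi/12
final direction = starting direction + enclosed defect total, reduced mod 2*pi (induced orientation)
final angle = (5/3)*pi - pi/12 = (19/12)*pi (mod 2*pi)


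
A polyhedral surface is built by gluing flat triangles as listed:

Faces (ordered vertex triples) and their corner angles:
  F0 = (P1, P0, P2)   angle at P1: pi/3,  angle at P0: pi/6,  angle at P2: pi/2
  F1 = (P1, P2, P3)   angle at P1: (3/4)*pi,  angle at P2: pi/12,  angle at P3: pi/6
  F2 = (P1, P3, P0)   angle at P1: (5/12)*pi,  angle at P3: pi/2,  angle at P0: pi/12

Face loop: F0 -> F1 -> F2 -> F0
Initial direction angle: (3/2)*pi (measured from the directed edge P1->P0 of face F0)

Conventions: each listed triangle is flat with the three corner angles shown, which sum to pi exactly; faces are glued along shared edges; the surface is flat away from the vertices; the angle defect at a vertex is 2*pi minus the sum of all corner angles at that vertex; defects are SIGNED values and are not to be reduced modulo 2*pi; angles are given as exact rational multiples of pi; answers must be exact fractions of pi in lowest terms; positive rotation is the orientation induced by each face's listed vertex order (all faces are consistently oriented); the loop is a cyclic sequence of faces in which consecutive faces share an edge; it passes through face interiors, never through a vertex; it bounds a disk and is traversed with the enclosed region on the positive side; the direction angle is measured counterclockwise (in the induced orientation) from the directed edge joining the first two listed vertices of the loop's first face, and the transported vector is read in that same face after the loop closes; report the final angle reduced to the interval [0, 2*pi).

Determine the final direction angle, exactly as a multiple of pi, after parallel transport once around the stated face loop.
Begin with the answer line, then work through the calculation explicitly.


Answer: final direction angle = 0

enclosed vertex P1: corner angles sum to (3/2)*pi, defect = 2*pi - (3/2)*pi = pi/2
adding the enclosed defects to the starting angle (mod 2*pi, induced orientation) gives the holonomy
final angle = (3/2)*pi + pi/2 = 0 (mod 2*pi)


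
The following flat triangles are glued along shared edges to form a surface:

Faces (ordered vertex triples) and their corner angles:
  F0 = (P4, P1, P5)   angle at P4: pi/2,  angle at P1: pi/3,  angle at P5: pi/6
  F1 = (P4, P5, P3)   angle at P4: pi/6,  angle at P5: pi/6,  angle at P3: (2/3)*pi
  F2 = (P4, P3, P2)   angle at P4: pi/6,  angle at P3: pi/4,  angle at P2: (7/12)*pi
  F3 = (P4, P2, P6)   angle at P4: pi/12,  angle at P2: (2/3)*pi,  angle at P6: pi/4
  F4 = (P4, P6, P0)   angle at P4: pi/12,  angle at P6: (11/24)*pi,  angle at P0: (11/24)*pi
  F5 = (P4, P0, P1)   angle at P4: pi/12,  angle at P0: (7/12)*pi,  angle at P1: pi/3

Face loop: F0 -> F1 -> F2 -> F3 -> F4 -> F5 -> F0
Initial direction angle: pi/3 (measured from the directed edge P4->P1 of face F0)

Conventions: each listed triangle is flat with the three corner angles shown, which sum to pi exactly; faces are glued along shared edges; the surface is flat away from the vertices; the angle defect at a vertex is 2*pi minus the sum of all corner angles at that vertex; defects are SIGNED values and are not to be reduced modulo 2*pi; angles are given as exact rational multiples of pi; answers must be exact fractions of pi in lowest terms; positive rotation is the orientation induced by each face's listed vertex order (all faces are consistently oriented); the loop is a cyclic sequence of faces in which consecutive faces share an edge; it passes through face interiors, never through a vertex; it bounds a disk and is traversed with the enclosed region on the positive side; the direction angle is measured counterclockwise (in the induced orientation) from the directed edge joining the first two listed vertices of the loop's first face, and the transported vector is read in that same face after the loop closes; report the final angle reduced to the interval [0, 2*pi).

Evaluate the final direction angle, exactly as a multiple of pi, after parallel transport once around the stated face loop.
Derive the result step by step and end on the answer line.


enclosed vertex P4: corner angles sum to (13/12)*pi, defect = 2*pi - (13/12)*pi = (11/12)*pi
the final direction is the initial angle plus the enclosed defects, taken mod 2*pi in the induced orientation
final angle = pi/3 + (11/12)*pi = (5/4)*pi (mod 2*pi)

Answer: final direction angle = (5/4)*pi


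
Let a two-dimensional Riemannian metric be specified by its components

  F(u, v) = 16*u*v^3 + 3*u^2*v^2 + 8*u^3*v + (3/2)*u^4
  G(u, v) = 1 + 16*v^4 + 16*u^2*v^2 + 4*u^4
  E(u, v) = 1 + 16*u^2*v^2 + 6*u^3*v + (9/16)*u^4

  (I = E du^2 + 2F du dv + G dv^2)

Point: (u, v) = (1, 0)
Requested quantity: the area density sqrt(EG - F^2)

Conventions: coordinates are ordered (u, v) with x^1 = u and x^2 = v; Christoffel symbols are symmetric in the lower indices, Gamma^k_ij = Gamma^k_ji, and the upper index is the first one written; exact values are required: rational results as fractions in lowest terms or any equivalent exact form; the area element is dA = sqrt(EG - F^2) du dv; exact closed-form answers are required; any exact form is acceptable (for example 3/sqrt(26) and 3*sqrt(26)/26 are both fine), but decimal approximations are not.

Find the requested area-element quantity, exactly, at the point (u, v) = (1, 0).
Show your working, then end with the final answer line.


E = 25/16, F = 3/2, G = 5; EG - F^2 = 89/16

Answer: sqrt(EG - F^2) = sqrt(89)/4


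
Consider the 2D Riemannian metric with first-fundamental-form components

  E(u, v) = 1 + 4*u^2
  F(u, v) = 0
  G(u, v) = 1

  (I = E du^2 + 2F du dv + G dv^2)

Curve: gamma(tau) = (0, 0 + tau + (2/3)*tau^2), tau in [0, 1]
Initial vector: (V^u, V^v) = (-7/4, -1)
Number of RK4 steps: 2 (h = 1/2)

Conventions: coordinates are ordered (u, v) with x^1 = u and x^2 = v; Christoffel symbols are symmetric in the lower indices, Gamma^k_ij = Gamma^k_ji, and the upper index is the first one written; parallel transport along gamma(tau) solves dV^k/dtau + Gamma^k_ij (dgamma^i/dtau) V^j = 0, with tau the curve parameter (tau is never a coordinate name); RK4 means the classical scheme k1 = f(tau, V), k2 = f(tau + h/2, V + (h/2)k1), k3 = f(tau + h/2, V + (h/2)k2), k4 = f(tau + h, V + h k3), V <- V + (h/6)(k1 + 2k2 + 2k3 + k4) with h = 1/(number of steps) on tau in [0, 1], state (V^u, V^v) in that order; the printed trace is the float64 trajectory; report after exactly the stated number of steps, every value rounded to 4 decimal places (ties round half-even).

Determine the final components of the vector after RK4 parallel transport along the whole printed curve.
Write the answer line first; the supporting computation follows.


Answer: V^u = -1.7500, V^v = -1.0000

gamma'(tau) = (0, 1 + (4/3)*tau); f(tau, V)^k = -Gamma^k_ij(gamma(tau)) gamma'^i(tau) V^j; h = 1/2; intermediate values shown to 6 dp
curve data and Christoffel symbols at the stage parameters:
  tau = 0.000000: gamma = (0.000000, 0.000000), gamma' = (0.000000, 1.000000); Gamma_uuu = 0.000000, Gamma_uuv = 0.000000, Gamma_uvv = 0.000000, Gamma_vuu = 0.000000, Gamma_vuv = 0.000000, Gamma_vvv = 0.000000
  tau = 0.250000: gamma = (0.000000, 0.291667), gamma' = (0.000000, 1.333333); Gamma_uuu = 0.000000, Gamma_uuv = 0.000000, Gamma_uvv = 0.000000, Gamma_vuu = 0.000000, Gamma_vuv = 0.000000, Gamma_vvv = 0.000000
  tau = 0.500000: gamma = (0.000000, 0.666667), gamma' = (0.000000, 1.666667); Gamma_uuu = 0.000000, Gamma_uuv = 0.000000, Gamma_uvv = 0.000000, Gamma_vuu = 0.000000, Gamma_vuv = 0.000000, Gamma_vvv = 0.000000
  tau = 0.750000: gamma = (0.000000, 1.125000), gamma' = (0.000000, 2.000000); Gamma_uuu = 0.000000, Gamma_uuv = 0.000000, Gamma_uvv = 0.000000, Gamma_vuu = 0.000000, Gamma_vuv = 0.000000, Gamma_vvv = 0.000000
  tau = 1.000000: gamma = (0.000000, 1.666667), gamma' = (0.000000, 2.333333); Gamma_uuu = 0.000000, Gamma_uuv = 0.000000, Gamma_uvv = 0.000000, Gamma_vuu = 0.000000, Gamma_vuv = 0.000000, Gamma_vvv = 0.000000
step 0: V^u = -1.7500, V^v = -1.0000
step 1: k1 = (0.000000, 0.000000), k2 = (0.000000, 0.000000), k3 = (0.000000, 0.000000), k4 = (0.000000, 0.000000); V <- V + (h/6)(k1 + 2k2 + 2k3 + k4): V^u = -1.7500, V^v = -1.0000
step 2: k1 = (0.000000, 0.000000), k2 = (0.000000, 0.000000), k3 = (0.000000, 0.000000), k4 = (0.000000, 0.000000); V <- V + (h/6)(k1 + 2k2 + 2k3 + k4): V^u = -1.7500, V^v = -1.0000


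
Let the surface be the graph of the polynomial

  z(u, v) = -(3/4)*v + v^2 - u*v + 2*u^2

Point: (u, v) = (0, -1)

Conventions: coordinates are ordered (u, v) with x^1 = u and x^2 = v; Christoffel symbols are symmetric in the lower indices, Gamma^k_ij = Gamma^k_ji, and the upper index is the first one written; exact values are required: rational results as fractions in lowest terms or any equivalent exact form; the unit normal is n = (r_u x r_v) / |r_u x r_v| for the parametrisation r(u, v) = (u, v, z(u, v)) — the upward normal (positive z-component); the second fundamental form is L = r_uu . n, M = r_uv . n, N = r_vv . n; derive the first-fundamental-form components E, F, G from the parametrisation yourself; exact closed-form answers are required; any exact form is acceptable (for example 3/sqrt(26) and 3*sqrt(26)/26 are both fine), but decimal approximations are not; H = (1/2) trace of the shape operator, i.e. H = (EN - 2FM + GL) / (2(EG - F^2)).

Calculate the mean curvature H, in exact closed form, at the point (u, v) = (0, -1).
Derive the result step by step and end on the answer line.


z_u = 1, z_v = -11/4, z_uu = 4, z_uv = -1, z_vv = 2
E = 2, F = -11/4, G = 137/16; answer radicand W^2 = 153/16
unnormalised second-form numerators: l = 4, m = -1, n = 2; L = l/sqrt(153/16), and similarly M = m/sqrt(W^2), N = n/sqrt(W^2)
H = (E*n - 2*F*m + G*l) / (2*(EG - F^2)*sqrt(W^2)); E*n - 2*F*m + G*l = 131/4, EG - F^2 = 153/16, so H = (262/153)/sqrt(153/16)

Answer: H = 1048*sqrt(17)/7803
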